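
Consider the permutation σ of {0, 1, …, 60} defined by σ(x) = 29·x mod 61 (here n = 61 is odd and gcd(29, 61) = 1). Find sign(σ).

-1

Start at x=1: 1 → 29 → 48 → 50 → 47 → 21 → 60 → … (one orbit).
Cycle type of π: 12×5 + 1; total 6 cycles.
With 6 cycles on 61 points, sign = (−1)^{61−6} = -1.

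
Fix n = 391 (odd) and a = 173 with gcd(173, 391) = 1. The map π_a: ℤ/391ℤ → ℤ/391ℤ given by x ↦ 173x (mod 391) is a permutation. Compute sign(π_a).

Orbit of 301 under x↦173x: [301, 70, 380, 52, 3, 128, 248]… (length divides ord_391(173)).
6 cycles of lengths [176, 176, 16, 11, 11, 1].
6 cycles on 391: each ℓ→(−1)^(ℓ−1), product (−1)^385 = -1.

-1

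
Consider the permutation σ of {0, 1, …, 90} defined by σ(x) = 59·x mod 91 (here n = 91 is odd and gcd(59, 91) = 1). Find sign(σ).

Start at x=4: 4 → 54 → 1 → 59 → 23 → 83 → 74 → … (one orbit).
π_59 has 9 disjoint cycles with lengths [12, 12, 12, 12, 12, 12, 12, 6, 1] on {0,…,90}.
9 cycles on 91: each ℓ→(−1)^(ℓ−1), product (−1)^82 = +1.
Zolotarev: (59|91) = +1, matching the cycle-count sign.

+1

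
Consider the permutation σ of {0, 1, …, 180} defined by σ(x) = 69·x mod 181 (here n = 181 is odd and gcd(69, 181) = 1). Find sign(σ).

-1

Trace 171: π^k(171) = [171, 34, 174, 60, 158, 42, 2] for k=0..6.
π_69 has 2 disjoint cycles with lengths [180, 1] on {0,…,180}.
181 − 2 = 179 transpositions; sign(π) = (−1)^179 = -1.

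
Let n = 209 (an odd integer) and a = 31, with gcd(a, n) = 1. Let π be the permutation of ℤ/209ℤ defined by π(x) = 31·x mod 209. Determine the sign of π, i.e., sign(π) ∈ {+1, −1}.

-1

Orbit of 191 under x↦31x: [191, 69, 49, 56, 64, 103, 58]… (length divides ord_209(31)).
Cycle type of π: 30×6 + 6×3 + 5×2 + 1; total 12 cycles.
sign(π) = (−1)^{n − #cycles} = (−1)^{209−12} = (−1)^197 = -1.
Zolotarev: (31|209) = -1, matching the cycle-count sign.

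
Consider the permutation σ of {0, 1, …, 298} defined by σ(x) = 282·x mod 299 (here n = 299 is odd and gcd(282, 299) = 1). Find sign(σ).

Orbit of 185 under x↦282x: [185, 144, 243, 55, 261, 48, 81]… (length divides ord_299(282)).
π_282 has 15 disjoint cycles with lengths [33, 33, 33, 33, 33, 33, 33, 33, 11, 11, 3, 3, 3, 3, 1] on {0,…,298}.
n − c = 299 − 15 = 284; sign = (−1)^284 = +1.

+1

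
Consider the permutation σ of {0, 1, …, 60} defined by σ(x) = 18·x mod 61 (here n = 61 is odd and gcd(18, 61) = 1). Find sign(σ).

-1

Start at x=11: 11 → 15 → 26 → 41 → 6 → 47 → 53 → … (one orbit).
Cycle lengths of π_18 on ℤ/61ℤ: [60, 1]; 2 cycles in total.
Σ(ℓ_i−1) = 61−2 = 59; sign = (−1)^59 = -1.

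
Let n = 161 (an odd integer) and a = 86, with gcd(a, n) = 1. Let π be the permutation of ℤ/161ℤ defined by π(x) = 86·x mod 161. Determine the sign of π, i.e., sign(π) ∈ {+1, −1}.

Trace 149: π^k(149) = [149, 95, 120, 16, 88, 1, 86] for k=0..6.
The orbit structure of x ↦ 86x mod 161: 6 orbits of sizes [66, 66, 22, 3, 3, 1].
Σ(ℓ_i−1) = 161−6 = 155; sign = (−1)^155 = -1.
Via Zolotarev, sign(π_{86}) = (86|161) = -1.

-1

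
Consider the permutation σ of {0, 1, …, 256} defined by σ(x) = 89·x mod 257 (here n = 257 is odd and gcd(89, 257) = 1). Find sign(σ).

+1

Start at x=95: 95 → 231 → 256 → 168 → 46 → 239 → 197 → … (one orbit).
Decompose π into cycles: lengths [128, 128, 1] (3 cycles, including the fixed point 0).
3 cycles on 257: each ℓ→(−1)^(ℓ−1), product (−1)^254 = +1.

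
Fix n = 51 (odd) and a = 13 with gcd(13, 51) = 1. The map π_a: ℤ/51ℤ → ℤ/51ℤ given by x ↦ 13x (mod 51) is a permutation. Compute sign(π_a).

Orbit of 1 under x↦13x: [1, 13, 16, 4]… (length divides ord_51(13)).
Decompose π into cycles: lengths [4, 4, 4, 4, 4, 4, 4, 4, 4, 4, 4, 4, 1, 1, 1] (15 cycles, including the fixed point 0).
With 15 cycles on 51 points, sign = (−1)^{51−15} = +1.
The Jacobi symbol (13|51) = +1 (Zolotarev) agrees.

+1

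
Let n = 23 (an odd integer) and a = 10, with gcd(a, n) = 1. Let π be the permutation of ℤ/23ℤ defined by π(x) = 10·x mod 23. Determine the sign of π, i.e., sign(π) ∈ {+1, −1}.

Start at x=22: 22 → 13 → 15 → 12 → 5 → 4 → 17 → … (one orbit).
Cycle type of π: 22 + 1; total 2 cycles.
n − c = 23 − 2 = 21; sign = (−1)^21 = -1.
(10|23)_J = -1 (Zolotarev's lemma cross-check).

-1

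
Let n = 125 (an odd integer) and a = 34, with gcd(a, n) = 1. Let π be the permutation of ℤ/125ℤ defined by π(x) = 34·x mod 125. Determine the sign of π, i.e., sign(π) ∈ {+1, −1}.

Start at x=76: 76 → 84 → 106 → 104 → 36 → 99 → 116 → … (one orbit).
Cycle lengths of π_34 on ℤ/125ℤ: [50, 50, 10, 10, 2, 2, 1]; 7 cycles in total.
n − c = 125 − 7 = 118; sign = (−1)^118 = +1.

+1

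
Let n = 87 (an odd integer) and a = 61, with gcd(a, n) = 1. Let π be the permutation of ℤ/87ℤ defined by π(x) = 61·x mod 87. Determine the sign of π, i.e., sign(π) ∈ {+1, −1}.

-1

Orbit of 46 under x↦61x: [46, 22, 37, 82, 43, 13, 10]… (length divides ord_87(61)).
Cycle lengths of π_61 on ℤ/87ℤ: [28, 28, 28, 1, 1, 1]; 6 cycles in total.
87 − 6 = 81 transpositions; sign(π) = (−1)^81 = -1.
The Jacobi symbol (61|87) = -1 (Zolotarev) agrees.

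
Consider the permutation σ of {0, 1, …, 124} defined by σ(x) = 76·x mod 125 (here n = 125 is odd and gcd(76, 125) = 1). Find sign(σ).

Orbit of 51 under x↦76x: [51, 1, 76, 26, 101]… (length divides ord_125(76)).
45 cycles of lengths [5, 5, 5, 5, 5, 5, 5, 5, 5, 5, 5, 5, 5, 5, 5, 5, 5, 5, 5, 5, 1, 1, 1, 1, 1, 1, 1, 1, 1, 1, 1, 1, 1, 1, 1, 1, 1, 1, 1, 1, 1, 1, 1, 1, 1].
125 − 45 = 80 transpositions; sign(π) = (−1)^80 = +1.
Via Zolotarev, sign(π_{76}) = (76|125) = +1.

+1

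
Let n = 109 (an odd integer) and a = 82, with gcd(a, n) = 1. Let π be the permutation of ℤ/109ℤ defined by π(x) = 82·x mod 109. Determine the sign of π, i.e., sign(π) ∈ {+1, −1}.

+1

Start at x=16: 16 → 4 → 1 → 82 → 75 → 46 → 66 → … (one orbit).
Cycle lengths of π_82 on ℤ/109ℤ: [18, 18, 18, 18, 18, 18, 1]; 7 cycles in total.
109 − 7 = 102 transpositions; sign(π) = (−1)^102 = +1.
(82|109)_J = +1 (Zolotarev's lemma cross-check).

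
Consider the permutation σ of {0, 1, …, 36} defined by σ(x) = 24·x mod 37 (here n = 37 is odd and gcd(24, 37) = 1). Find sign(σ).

Start at x=20: 20 → 36 → 13 → 16 → 14 → 3 → 35 → … (one orbit).
Cycle lengths of π_24 on ℤ/37ℤ: [36, 1]; 2 cycles in total.
n − c = 37 − 2 = 35; sign = (−1)^35 = -1.

-1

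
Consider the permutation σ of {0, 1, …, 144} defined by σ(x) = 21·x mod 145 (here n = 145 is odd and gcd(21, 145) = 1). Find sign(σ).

-1

Start at x=91: 91 → 26 → 111 → 11 → 86 → 66 → 81 → … (one orbit).
Cycle lengths of π_21 on ℤ/145ℤ: [28, 28, 28, 28, 28, 1, 1, 1, 1, 1]; 10 cycles in total.
n − c = 145 − 10 = 135; sign = (−1)^135 = -1.
Check: (21/145) = -1 by Zolotarev.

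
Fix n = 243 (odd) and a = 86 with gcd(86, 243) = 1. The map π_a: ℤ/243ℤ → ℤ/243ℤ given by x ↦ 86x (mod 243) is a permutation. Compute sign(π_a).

-1

Orbit of 223 under x↦86x: [223, 224, 67, 173, 55, 113, 241]… (length divides ord_243(86)).
Decompose π into cycles: lengths [162, 54, 18, 6, 2, 1] (6 cycles, including the fixed point 0).
243 − 6 = 237 transpositions; sign(π) = (−1)^237 = -1.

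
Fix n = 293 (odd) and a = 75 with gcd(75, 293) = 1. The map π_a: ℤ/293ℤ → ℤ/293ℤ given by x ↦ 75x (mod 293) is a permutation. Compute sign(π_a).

-1

Orbit of 10 under x↦75x: [10, 164, 287, 136, 238, 270, 33]… (length divides ord_293(75)).
Cycle type of π: 292 + 1; total 2 cycles.
293 − 2 = 291 transpositions; sign(π) = (−1)^291 = -1.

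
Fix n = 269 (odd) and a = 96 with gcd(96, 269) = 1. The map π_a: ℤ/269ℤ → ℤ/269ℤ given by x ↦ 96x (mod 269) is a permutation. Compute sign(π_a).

Orbit of 224 under x↦96x: [224, 253, 78, 225, 80, 148, 220]… (length divides ord_269(96)).
π_96 has 3 disjoint cycles with lengths [134, 134, 1] on {0,…,268}.
Σ(ℓ_i−1) = 269−3 = 266; sign = (−1)^266 = +1.
Via Zolotarev, sign(π_{96}) = (96|269) = +1.

+1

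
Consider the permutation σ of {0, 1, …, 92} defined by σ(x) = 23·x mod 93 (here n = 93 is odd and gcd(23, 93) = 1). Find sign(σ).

Start at x=16: 16 → 89 → 1 → 23 → 64 → 77 → 4 → … (one orbit).
π_23 has 11 disjoint cycles with lengths [10, 10, 10, 10, 10, 10, 10, 10, 10, 2, 1] on {0,…,92}.
Σ(ℓ_i−1) = 93−11 = 82; sign = (−1)^82 = +1.
Check: (23/93) = +1 by Zolotarev.

+1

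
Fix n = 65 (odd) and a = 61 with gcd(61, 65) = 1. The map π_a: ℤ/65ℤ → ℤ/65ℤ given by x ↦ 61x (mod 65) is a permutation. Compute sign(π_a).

Start at x=1: 1 → 61 → 16 → 1 (one orbit).
Cycle type of π: 3×20 + 1×5; total 25 cycles.
With 25 cycles on 65 points, sign = (−1)^{65−25} = +1.
Check: (61/65) = +1 by Zolotarev.

+1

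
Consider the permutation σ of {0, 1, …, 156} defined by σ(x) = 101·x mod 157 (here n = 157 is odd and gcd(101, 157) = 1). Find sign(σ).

+1

Orbit of 14 under x↦101x: [14, 1, 101, 153, 67, 16, 46]… (length divides ord_157(101)).
Cycle type of π: 13×12 + 1; total 13 cycles.
Σ(ℓ_i−1) = 157−13 = 144; sign = (−1)^144 = +1.
Zolotarev: (101|157) = +1, matching the cycle-count sign.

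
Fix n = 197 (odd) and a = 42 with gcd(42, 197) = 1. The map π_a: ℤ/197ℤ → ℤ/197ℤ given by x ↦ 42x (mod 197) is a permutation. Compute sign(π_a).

Start at x=88: 88 → 150 → 193 → 29 → 36 → 133 → 70 → … (one orbit).
The orbit structure of x ↦ 42x mod 197: 5 orbits of sizes [49, 49, 49, 49, 1].
Σ(ℓ_i−1) = 197−5 = 192; sign = (−1)^192 = +1.

+1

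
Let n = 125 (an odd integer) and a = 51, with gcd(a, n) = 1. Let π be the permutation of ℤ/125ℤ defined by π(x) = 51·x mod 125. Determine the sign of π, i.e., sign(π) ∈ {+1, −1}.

+1

Start at x=51: 51 → 101 → 26 → 76 → 1 → 51 (one orbit).
The orbit structure of x ↦ 51x mod 125: 45 orbits of sizes [5, 5, 5, 5, 5, 5, 5, 5, 5, 5, 5, 5, 5, 5, 5, 5, 5, 5, 5, 5, 1, 1, 1, 1, 1, 1, 1, 1, 1, 1, 1, 1, 1, 1, 1, 1, 1, 1, 1, 1, 1, 1, 1, 1, 1].
45 cycles on 125: each ℓ→(−1)^(ℓ−1), product (−1)^80 = +1.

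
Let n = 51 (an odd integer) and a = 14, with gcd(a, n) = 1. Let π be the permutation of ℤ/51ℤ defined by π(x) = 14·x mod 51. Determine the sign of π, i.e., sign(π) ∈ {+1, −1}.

Orbit of 5 under x↦14x: [5, 19, 11, 1, 14, 43, 41]… (length divides ord_51(14)).
Cycle type of π: 16×3 + 2 + 1; total 5 cycles.
Σ(ℓ_i−1) = 51−5 = 46; sign = (−1)^46 = +1.
Check: (14/51) = +1 by Zolotarev.

+1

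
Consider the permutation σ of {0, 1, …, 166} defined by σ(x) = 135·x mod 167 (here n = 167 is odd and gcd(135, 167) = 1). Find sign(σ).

-1

Start at x=9: 9 → 46 → 31 → 10 → 14 → 53 → 141 → … (one orbit).
π_135 has 2 disjoint cycles with lengths [166, 1] on {0,…,166}.
n − c = 167 − 2 = 165; sign = (−1)^165 = -1.
Zolotarev: (135|167) = -1, matching the cycle-count sign.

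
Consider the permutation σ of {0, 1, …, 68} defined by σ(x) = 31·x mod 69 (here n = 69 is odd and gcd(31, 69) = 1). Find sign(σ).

Start at x=58: 58 → 4 → 55 → 49 → 1 → 31 → 64 → … (one orbit).
9 cycles of lengths [11, 11, 11, 11, 11, 11, 1, 1, 1].
69 − 9 = 60 transpositions; sign(π) = (−1)^60 = +1.

+1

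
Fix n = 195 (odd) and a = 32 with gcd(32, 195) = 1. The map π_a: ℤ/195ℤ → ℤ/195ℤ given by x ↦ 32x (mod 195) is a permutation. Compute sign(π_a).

-1

Trace 16: π^k(16) = [16, 122, 4, 128, 1, 32, 49] for k=0..6.
Cycle lengths of π_32 on ℤ/195ℤ: [12, 12, 12, 12, 12, 12, 12, 12, 12, 12, 12, 12, 12, 12, 12, 4, 4, 4, 2, 1]; 20 cycles in total.
20 cycles on 195: each ℓ→(−1)^(ℓ−1), product (−1)^175 = -1.
The Jacobi symbol (32|195) = -1 (Zolotarev) agrees.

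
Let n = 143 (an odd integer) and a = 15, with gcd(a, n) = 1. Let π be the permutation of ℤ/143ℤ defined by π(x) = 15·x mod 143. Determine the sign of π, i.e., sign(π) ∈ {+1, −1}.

-1

Trace 108: π^k(108) = [108, 47, 133, 136, 38, 141, 113] for k=0..6.
The orbit structure of x ↦ 15x mod 143: 6 orbits of sizes [60, 60, 12, 5, 5, 1].
n − c = 143 − 6 = 137; sign = (−1)^137 = -1.
The Jacobi symbol (15|143) = -1 (Zolotarev) agrees.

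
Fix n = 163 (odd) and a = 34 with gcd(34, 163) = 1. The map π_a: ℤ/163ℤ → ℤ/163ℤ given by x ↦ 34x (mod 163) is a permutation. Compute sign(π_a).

+1

Start at x=16: 16 → 55 → 77 → 10 → 14 → 150 → 47 → … (one orbit).
π_34 has 3 disjoint cycles with lengths [81, 81, 1] on {0,…,162}.
With 3 cycles on 163 points, sign = (−1)^{163−3} = +1.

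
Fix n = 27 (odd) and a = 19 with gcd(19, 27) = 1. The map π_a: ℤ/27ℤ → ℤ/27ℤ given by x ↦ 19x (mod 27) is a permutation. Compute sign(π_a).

+1

Start at x=1: 1 → 19 → 10 → 1 (one orbit).
Cycle lengths of π_19 on ℤ/27ℤ: [3, 3, 3, 3, 3, 3, 1, 1, 1, 1, 1, 1, 1, 1, 1]; 15 cycles in total.
sign(π) = (−1)^{n − #cycles} = (−1)^{27−15} = (−1)^12 = +1.
Via Zolotarev, sign(π_{19}) = (19|27) = +1.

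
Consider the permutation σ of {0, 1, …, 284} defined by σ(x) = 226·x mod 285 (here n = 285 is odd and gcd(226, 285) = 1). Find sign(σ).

+1

Orbit of 16 under x↦226x: [16, 196, 121, 271, 256, 1, 226]… (length divides ord_285(226)).
The orbit structure of x ↦ 226x mod 285: 45 orbits of sizes [9, 9, 9, 9, 9, 9, 9, 9, 9, 9, 9, 9, 9, 9, 9, 9, 9, 9, 9, 9, 9, 9, 9, 9, 9, 9, 9, 9, 9, 9, 1, 1, 1, 1, 1, 1, 1, 1, 1, 1, 1, 1, 1, 1, 1].
n − c = 285 − 45 = 240; sign = (−1)^240 = +1.
The Jacobi symbol (226|285) = +1 (Zolotarev) agrees.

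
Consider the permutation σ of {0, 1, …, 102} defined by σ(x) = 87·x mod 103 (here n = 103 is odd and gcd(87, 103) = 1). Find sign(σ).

-1

Orbit of 26 under x↦87x: [26, 99, 64, 6, 7, 94, 41]… (length divides ord_103(87)).
Cycle lengths of π_87 on ℤ/103ℤ: [102, 1]; 2 cycles in total.
sign(π) = (−1)^{n − #cycles} = (−1)^{103−2} = (−1)^101 = -1.
Zolotarev: (87|103) = -1, matching the cycle-count sign.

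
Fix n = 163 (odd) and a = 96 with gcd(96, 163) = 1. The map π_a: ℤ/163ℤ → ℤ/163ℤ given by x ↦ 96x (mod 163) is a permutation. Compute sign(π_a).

+1

Start at x=81: 81 → 115 → 119 → 14 → 40 → 91 → 97 → … (one orbit).
Cycle type of π: 81×2 + 1; total 3 cycles.
With 3 cycles on 163 points, sign = (−1)^{163−3} = +1.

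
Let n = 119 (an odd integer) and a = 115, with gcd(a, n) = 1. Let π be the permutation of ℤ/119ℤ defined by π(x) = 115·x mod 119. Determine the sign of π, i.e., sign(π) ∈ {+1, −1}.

-1

Start at x=38: 38 → 86 → 13 → 67 → 89 → 1 → 115 → … (one orbit).
Cycle type of π: 12×8 + 6 + 4×4 + 1; total 14 cycles.
n − c = 119 − 14 = 105; sign = (−1)^105 = -1.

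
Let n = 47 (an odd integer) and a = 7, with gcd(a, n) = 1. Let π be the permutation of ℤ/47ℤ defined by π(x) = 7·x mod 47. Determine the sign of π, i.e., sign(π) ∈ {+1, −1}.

+1

Start at x=37: 37 → 24 → 27 → 1 → 7 → 2 → 14 → … (one orbit).
3 cycles of lengths [23, 23, 1].
sign(π) = (−1)^{n − #cycles} = (−1)^{47−3} = (−1)^44 = +1.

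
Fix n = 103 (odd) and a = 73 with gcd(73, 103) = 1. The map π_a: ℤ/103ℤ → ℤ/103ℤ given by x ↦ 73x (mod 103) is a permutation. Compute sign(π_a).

Start at x=30: 30 → 27 → 14 → 95 → 34 → 10 → 9 → … (one orbit).
Decompose π into cycles: lengths [34, 34, 34, 1] (4 cycles, including the fixed point 0).
sign(π) = (−1)^{n − #cycles} = (−1)^{103−4} = (−1)^99 = -1.
The Jacobi symbol (73|103) = -1 (Zolotarev) agrees.

-1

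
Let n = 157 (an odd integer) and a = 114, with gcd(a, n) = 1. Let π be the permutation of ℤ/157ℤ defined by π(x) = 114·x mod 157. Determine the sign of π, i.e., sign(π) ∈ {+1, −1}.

-1

Orbit of 9 under x↦114x: [9, 84, 156, 43, 35, 65, 31]… (length divides ord_157(114)).
2 cycles of lengths [156, 1].
With 2 cycles on 157 points, sign = (−1)^{157−2} = -1.
The Jacobi symbol (114|157) = -1 (Zolotarev) agrees.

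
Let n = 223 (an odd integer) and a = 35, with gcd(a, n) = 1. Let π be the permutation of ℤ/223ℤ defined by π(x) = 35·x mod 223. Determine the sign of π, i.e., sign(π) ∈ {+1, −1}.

Orbit of 102 under x↦35x: [102, 2, 70, 220, 118, 116, 46]… (length divides ord_223(35)).
π_35 has 2 disjoint cycles with lengths [222, 1] on {0,…,222}.
Σ(ℓ_i−1) = 223−2 = 221; sign = (−1)^221 = -1.

-1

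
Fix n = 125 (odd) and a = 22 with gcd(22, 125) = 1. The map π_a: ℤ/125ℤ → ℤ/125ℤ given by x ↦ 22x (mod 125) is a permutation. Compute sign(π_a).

-1

Start at x=13: 13 → 36 → 42 → 49 → 78 → 91 → 2 → … (one orbit).
Decompose π into cycles: lengths [100, 20, 4, 1] (4 cycles, including the fixed point 0).
sign(π) = (−1)^{n − #cycles} = (−1)^{125−4} = (−1)^121 = -1.
Zolotarev: (22|125) = -1, matching the cycle-count sign.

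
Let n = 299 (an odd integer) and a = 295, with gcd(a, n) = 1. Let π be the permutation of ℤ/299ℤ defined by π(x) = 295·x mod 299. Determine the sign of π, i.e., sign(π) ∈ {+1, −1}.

Start at x=14: 14 → 243 → 224 → 1 → 295 → 16 → 235 → … (one orbit).
π_295 has 10 disjoint cycles with lengths [66, 66, 66, 66, 22, 3, 3, 3, 3, 1] on {0,…,298}.
299 − 10 = 289 transpositions; sign(π) = (−1)^289 = -1.

-1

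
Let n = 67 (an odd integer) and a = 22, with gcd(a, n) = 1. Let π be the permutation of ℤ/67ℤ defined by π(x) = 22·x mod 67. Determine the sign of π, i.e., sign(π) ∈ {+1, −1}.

+1

Start at x=62: 62 → 24 → 59 → 25 → 14 → 40 → 9 → … (one orbit).
π_22 has 7 disjoint cycles with lengths [11, 11, 11, 11, 11, 11, 1] on {0,…,66}.
With 7 cycles on 67 points, sign = (−1)^{67−7} = +1.
(22|67)_J = +1 (Zolotarev's lemma cross-check).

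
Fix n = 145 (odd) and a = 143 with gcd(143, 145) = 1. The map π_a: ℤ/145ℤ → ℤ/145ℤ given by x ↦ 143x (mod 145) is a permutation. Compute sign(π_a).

Start at x=137: 137 → 16 → 113 → 64 → 17 → 111 → 68 → … (one orbit).
Cycle lengths of π_143 on ℤ/145ℤ: [28, 28, 28, 28, 28, 4, 1]; 7 cycles in total.
With 7 cycles on 145 points, sign = (−1)^{145−7} = +1.
Check: (143/145) = +1 by Zolotarev.

+1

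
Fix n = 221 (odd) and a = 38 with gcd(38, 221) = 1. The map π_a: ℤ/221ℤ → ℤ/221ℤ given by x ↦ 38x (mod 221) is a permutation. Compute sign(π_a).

+1

Trace 1: π^k(1) = [1, 38, 118, 64] for k=0..3.
Decompose π into cycles: lengths [4, 4, 4, 4, 4, 4, 4, 4, 4, 4, 4, 4, 4, 4, 4, 4, 4, 4, 4, 4, 4, 4, 4, 4, 4, 4, 4, 4, 4, 4, 4, 4, 4, 4, 4, 4, 4, 4, 4, 4, 4, 4, 4, 4, 4, 4, 4, 4, 4, 4, 4, 4, 2, 2, 2, 2, 2, 2, 1] (59 cycles, including the fixed point 0).
sign(π) = (−1)^{n − #cycles} = (−1)^{221−59} = (−1)^162 = +1.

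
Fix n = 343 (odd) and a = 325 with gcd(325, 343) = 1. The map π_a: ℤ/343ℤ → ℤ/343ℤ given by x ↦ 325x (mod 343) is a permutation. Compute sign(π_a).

Trace 325: π^k(325) = [325, 324, 342, 18, 19, 1] for k=0..5.
Cycle lengths of π_325 on ℤ/343ℤ: [6, 6, 6, 6, 6, 6, 6, 6, 6, 6, 6, 6, 6, 6, 6, 6, 6, 6, 6, 6, 6, 6, 6, 6, 6, 6, 6, 6, 6, 6, 6, 6, 6, 6, 6, 6, 6, 6, 6, 6, 6, 6, 6, 6, 6, 6, 6, 6, 6, 6, 6, 6, 6, 6, 6, 6, 6, 1]; 58 cycles in total.
n − c = 343 − 58 = 285; sign = (−1)^285 = -1.
(325|343)_J = -1 (Zolotarev's lemma cross-check).

-1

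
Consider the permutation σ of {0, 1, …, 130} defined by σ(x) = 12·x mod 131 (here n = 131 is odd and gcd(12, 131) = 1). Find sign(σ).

+1

Trace 11: π^k(11) = [11, 1, 12, 13, 25, 38, 63] for k=0..6.
The orbit structure of x ↦ 12x mod 131: 3 orbits of sizes [65, 65, 1].
sign(π) = (−1)^{n − #cycles} = (−1)^{131−3} = (−1)^128 = +1.
(12|131)_J = +1 (Zolotarev's lemma cross-check).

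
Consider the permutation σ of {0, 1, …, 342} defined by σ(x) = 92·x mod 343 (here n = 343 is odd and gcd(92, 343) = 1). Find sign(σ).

+1

Trace 113: π^k(113) = [113, 106, 148, 239, 36, 225, 120] for k=0..6.
Cycle type of π: 49×6 + 7×6 + 1×7; total 19 cycles.
343 − 19 = 324 transpositions; sign(π) = (−1)^324 = +1.
Check: (92/343) = +1 by Zolotarev.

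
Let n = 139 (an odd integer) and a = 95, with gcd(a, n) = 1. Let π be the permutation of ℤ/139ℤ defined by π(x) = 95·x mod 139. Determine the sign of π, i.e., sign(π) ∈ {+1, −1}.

Start at x=100: 100 → 48 → 112 → 76 → 131 → 74 → 80 → … (one orbit).
4 cycles of lengths [46, 46, 46, 1].
sign(π) = (−1)^{n − #cycles} = (−1)^{139−4} = (−1)^135 = -1.

-1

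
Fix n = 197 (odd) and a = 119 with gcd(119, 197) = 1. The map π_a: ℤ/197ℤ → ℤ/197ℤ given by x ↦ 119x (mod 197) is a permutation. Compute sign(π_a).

-1

Trace 147: π^k(147) = [147, 157, 165, 132, 145, 116, 14] for k=0..6.
Cycle type of π: 196 + 1; total 2 cycles.
197 − 2 = 195 transpositions; sign(π) = (−1)^195 = -1.
Check: (119/197) = -1 by Zolotarev.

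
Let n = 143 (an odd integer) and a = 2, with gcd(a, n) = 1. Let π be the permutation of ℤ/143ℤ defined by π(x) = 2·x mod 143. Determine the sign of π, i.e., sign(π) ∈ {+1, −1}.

+1

Orbit of 123 under x↦2x: [123, 103, 63, 126, 109, 75, 7]… (length divides ord_143(2)).
5 cycles of lengths [60, 60, 12, 10, 1].
143 − 5 = 138 transpositions; sign(π) = (−1)^138 = +1.
The Jacobi symbol (2|143) = +1 (Zolotarev) agrees.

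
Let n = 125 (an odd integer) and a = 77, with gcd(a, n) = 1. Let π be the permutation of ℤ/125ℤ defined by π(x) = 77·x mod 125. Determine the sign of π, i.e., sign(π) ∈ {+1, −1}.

-1

Trace 118: π^k(118) = [118, 86, 122, 19, 88, 26, 2] for k=0..6.
The orbit structure of x ↦ 77x mod 125: 4 orbits of sizes [100, 20, 4, 1].
With 4 cycles on 125 points, sign = (−1)^{125−4} = -1.
Zolotarev: (77|125) = -1, matching the cycle-count sign.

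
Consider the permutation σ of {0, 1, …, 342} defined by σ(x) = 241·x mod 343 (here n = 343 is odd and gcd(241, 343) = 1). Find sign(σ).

Orbit of 267 under x↦241x: [267, 206, 254, 160, 144, 61, 295]… (length divides ord_343(241)).
Cycle lengths of π_241 on ℤ/343ℤ: [294, 42, 6, 1]; 4 cycles in total.
n − c = 343 − 4 = 339; sign = (−1)^339 = -1.

-1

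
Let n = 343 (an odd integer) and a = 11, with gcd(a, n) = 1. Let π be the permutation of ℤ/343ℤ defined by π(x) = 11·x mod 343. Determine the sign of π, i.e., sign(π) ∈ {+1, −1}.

+1

Start at x=337: 337 → 277 → 303 → 246 → 305 → 268 → 204 → … (one orbit).
Decompose π into cycles: lengths [147, 147, 21, 21, 3, 3, 1] (7 cycles, including the fixed point 0).
With 7 cycles on 343 points, sign = (−1)^{343−7} = +1.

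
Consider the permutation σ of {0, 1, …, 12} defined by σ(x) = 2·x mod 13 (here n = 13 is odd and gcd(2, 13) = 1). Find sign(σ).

-1

Orbit of 1 under x↦2x: [1, 2, 4, 8, 3, 6, 12]… (length divides ord_13(2)).
π_2 has 2 disjoint cycles with lengths [12, 1] on {0,…,12}.
Σ(ℓ_i−1) = 13−2 = 11; sign = (−1)^11 = -1.
Zolotarev: (2|13) = -1, matching the cycle-count sign.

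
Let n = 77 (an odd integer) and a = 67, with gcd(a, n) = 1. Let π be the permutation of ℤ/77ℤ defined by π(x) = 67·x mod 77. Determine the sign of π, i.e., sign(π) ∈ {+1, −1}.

+1

Start at x=23: 23 → 1 → 67 → 23 (one orbit).
The orbit structure of x ↦ 67x mod 77: 33 orbits of sizes [3, 3, 3, 3, 3, 3, 3, 3, 3, 3, 3, 3, 3, 3, 3, 3, 3, 3, 3, 3, 3, 3, 1, 1, 1, 1, 1, 1, 1, 1, 1, 1, 1].
n − c = 77 − 33 = 44; sign = (−1)^44 = +1.
Check: (67/77) = +1 by Zolotarev.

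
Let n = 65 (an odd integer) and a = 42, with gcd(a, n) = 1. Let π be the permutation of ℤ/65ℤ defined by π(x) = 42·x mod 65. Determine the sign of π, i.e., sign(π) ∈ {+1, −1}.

-1

Orbit of 53 under x↦42x: [53, 16, 22, 14, 3, 61, 27]… (length divides ord_65(42)).
π_42 has 10 disjoint cycles with lengths [12, 12, 12, 12, 4, 3, 3, 3, 3, 1] on {0,…,64}.
Σ(ℓ_i−1) = 65−10 = 55; sign = (−1)^55 = -1.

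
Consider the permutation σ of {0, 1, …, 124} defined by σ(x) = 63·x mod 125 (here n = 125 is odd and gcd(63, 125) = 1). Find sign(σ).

Trace 121: π^k(121) = [121, 123, 124, 62, 31, 78, 39] for k=0..6.
The orbit structure of x ↦ 63x mod 125: 4 orbits of sizes [100, 20, 4, 1].
Σ(ℓ_i−1) = 125−4 = 121; sign = (−1)^121 = -1.

-1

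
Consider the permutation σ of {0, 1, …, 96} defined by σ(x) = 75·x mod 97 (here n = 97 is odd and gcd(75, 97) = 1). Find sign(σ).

Orbit of 75 under x↦75x: [75, 96, 22, 1]… (length divides ord_97(75)).
25 cycles of lengths [4, 4, 4, 4, 4, 4, 4, 4, 4, 4, 4, 4, 4, 4, 4, 4, 4, 4, 4, 4, 4, 4, 4, 4, 1].
n − c = 97 − 25 = 72; sign = (−1)^72 = +1.
The Jacobi symbol (75|97) = +1 (Zolotarev) agrees.

+1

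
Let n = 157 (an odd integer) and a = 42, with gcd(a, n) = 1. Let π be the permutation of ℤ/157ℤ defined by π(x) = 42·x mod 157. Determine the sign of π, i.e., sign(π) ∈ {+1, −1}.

+1

Orbit of 153 under x↦42x: [153, 146, 9, 64, 19, 13, 75]… (length divides ord_157(42)).
Cycle type of π: 78×2 + 1; total 3 cycles.
157 − 3 = 154 transpositions; sign(π) = (−1)^154 = +1.
Check: (42/157) = +1 by Zolotarev.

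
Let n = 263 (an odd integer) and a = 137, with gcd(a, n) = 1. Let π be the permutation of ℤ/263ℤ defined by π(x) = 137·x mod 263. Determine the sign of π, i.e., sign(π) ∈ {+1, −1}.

Start at x=25: 25 → 6 → 33 → 50 → 12 → 66 → 100 → … (one orbit).
π_137 has 3 disjoint cycles with lengths [131, 131, 1] on {0,…,262}.
3 cycles on 263: each ℓ→(−1)^(ℓ−1), product (−1)^260 = +1.
Zolotarev: (137|263) = +1, matching the cycle-count sign.

+1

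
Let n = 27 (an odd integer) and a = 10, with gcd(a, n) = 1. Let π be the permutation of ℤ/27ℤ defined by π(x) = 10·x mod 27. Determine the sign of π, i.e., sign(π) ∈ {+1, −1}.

Orbit of 10 under x↦10x: [10, 19, 1]… (length divides ord_27(10)).
π_10 has 15 disjoint cycles with lengths [3, 3, 3, 3, 3, 3, 1, 1, 1, 1, 1, 1, 1, 1, 1] on {0,…,26}.
27 − 15 = 12 transpositions; sign(π) = (−1)^12 = +1.
Via Zolotarev, sign(π_{10}) = (10|27) = +1.

+1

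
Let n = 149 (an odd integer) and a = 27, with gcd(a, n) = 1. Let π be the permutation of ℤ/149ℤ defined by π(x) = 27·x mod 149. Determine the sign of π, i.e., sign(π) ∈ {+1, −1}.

-1

Trace 110: π^k(110) = [110, 139, 28, 11, 148, 122, 16] for k=0..6.
Cycle lengths of π_27 on ℤ/149ℤ: [148, 1]; 2 cycles in total.
Σ(ℓ_i−1) = 149−2 = 147; sign = (−1)^147 = -1.
Check: (27/149) = -1 by Zolotarev.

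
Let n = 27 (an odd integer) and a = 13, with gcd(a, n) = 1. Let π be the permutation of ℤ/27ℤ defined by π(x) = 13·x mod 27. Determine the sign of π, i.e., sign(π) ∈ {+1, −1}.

+1

Orbit of 13 under x↦13x: [13, 7, 10, 22, 16, 19, 4]… (length divides ord_27(13)).
Decompose π into cycles: lengths [9, 9, 3, 3, 1, 1, 1] (7 cycles, including the fixed point 0).
sign(π) = (−1)^{n − #cycles} = (−1)^{27−7} = (−1)^20 = +1.
The Jacobi symbol (13|27) = +1 (Zolotarev) agrees.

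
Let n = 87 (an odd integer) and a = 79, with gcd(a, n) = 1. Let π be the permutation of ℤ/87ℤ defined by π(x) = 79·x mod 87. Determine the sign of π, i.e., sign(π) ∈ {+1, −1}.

-1

Trace 64: π^k(64) = [64, 10, 7, 31, 13, 70, 49] for k=0..6.
The orbit structure of x ↦ 79x mod 87: 6 orbits of sizes [28, 28, 28, 1, 1, 1].
Σ(ℓ_i−1) = 87−6 = 81; sign = (−1)^81 = -1.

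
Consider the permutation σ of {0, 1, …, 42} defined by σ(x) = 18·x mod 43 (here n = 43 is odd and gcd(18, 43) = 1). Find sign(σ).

-1

Orbit of 20 under x↦18x: [20, 16, 30, 24, 2, 36, 3]… (length divides ord_43(18)).
Cycle type of π: 42 + 1; total 2 cycles.
43 − 2 = 41 transpositions; sign(π) = (−1)^41 = -1.
Via Zolotarev, sign(π_{18}) = (18|43) = -1.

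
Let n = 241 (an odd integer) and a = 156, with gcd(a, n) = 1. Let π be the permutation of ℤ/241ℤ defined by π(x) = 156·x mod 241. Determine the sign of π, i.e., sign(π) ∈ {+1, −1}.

-1

Orbit of 140 under x↦156x: [140, 150, 23, 214, 126, 135, 93]… (length divides ord_241(156)).
π_156 has 4 disjoint cycles with lengths [80, 80, 80, 1] on {0,…,240}.
4 cycles on 241: each ℓ→(−1)^(ℓ−1), product (−1)^237 = -1.
Check: (156/241) = -1 by Zolotarev.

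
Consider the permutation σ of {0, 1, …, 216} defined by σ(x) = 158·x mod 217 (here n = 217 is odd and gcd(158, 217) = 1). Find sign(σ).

-1

Trace 85: π^k(85) = [85, 193, 114, 1, 158, 9, 120] for k=0..6.
Cycle type of π: 30×7 + 3×2 + 1; total 10 cycles.
With 10 cycles on 217 points, sign = (−1)^{217−10} = -1.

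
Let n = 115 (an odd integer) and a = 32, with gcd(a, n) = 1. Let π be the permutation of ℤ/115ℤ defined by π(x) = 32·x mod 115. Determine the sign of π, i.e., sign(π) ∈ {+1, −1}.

Orbit of 59 under x↦32x: [59, 48, 41, 47, 9, 58, 16]… (length divides ord_115(32)).
Decompose π into cycles: lengths [44, 44, 11, 11, 4, 1] (6 cycles, including the fixed point 0).
115 − 6 = 109 transpositions; sign(π) = (−1)^109 = -1.
(32|115)_J = -1 (Zolotarev's lemma cross-check).

-1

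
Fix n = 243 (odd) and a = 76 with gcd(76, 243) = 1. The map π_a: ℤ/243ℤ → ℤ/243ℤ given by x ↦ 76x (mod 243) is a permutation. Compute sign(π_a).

+1

Trace 232: π^k(232) = [232, 136, 130, 160, 10, 31, 169] for k=0..6.
The orbit structure of x ↦ 76x mod 243: 11 orbits of sizes [81, 81, 27, 27, 9, 9, 3, 3, 1, 1, 1].
Σ(ℓ_i−1) = 243−11 = 232; sign = (−1)^232 = +1.
The Jacobi symbol (76|243) = +1 (Zolotarev) agrees.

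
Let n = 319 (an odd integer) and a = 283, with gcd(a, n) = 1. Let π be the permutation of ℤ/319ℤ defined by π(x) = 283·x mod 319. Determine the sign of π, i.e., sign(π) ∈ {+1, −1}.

Start at x=167: 167 → 49 → 150 → 23 → 129 → 141 → 28 → … (one orbit).
The orbit structure of x ↦ 283x mod 319: 8 orbits of sizes [70, 70, 70, 70, 14, 14, 10, 1].
319 − 8 = 311 transpositions; sign(π) = (−1)^311 = -1.
Via Zolotarev, sign(π_{283}) = (283|319) = -1.

-1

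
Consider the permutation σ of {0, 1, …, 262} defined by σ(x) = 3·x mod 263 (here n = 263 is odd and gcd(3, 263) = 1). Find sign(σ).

+1

Orbit of 3 under x↦3x: [3, 9, 27, 81, 243, 203, 83]… (length divides ord_263(3)).
Cycle type of π: 131×2 + 1; total 3 cycles.
With 3 cycles on 263 points, sign = (−1)^{263−3} = +1.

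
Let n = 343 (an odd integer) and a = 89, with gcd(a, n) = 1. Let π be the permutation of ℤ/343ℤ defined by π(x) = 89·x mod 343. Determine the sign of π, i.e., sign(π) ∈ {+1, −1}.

Orbit of 276 under x↦89x: [276, 211, 257, 235, 335, 317, 87]… (length divides ord_343(89)).
Decompose π into cycles: lengths [294, 42, 6, 1] (4 cycles, including the fixed point 0).
4 cycles on 343: each ℓ→(−1)^(ℓ−1), product (−1)^339 = -1.

-1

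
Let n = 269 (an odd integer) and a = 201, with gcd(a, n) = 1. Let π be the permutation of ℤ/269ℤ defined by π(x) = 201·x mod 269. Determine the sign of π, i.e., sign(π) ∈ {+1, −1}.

-1

Orbit of 108 under x↦201x: [108, 188, 128, 173, 72, 215, 175]… (length divides ord_269(201)).
π_201 has 2 disjoint cycles with lengths [268, 1] on {0,…,268}.
n − c = 269 − 2 = 267; sign = (−1)^267 = -1.
Zolotarev: (201|269) = -1, matching the cycle-count sign.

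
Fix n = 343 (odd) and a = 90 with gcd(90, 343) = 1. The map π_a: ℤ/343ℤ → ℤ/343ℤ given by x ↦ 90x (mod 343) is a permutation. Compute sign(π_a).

-1

Orbit of 195 under x↦90x: [195, 57, 328, 22, 265, 183, 6]… (length divides ord_343(90)).
Cycle type of π: 98×3 + 14×3 + 2×3 + 1; total 10 cycles.
sign(π) = (−1)^{n − #cycles} = (−1)^{343−10} = (−1)^333 = -1.
(90|343)_J = -1 (Zolotarev's lemma cross-check).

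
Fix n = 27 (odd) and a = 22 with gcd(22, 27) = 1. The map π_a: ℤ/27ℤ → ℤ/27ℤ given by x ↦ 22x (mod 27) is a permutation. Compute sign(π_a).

+1

Trace 25: π^k(25) = [25, 10, 4, 7, 19, 13, 16] for k=0..6.
The orbit structure of x ↦ 22x mod 27: 7 orbits of sizes [9, 9, 3, 3, 1, 1, 1].
With 7 cycles on 27 points, sign = (−1)^{27−7} = +1.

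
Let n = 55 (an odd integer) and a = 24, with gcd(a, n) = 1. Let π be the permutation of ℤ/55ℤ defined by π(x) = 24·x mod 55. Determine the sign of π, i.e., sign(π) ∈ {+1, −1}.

-1

Start at x=39: 39 → 1 → 24 → 26 → 19 → 16 → 54 → … (one orbit).
Cycle type of π: 10×5 + 2×2 + 1; total 8 cycles.
With 8 cycles on 55 points, sign = (−1)^{55−8} = -1.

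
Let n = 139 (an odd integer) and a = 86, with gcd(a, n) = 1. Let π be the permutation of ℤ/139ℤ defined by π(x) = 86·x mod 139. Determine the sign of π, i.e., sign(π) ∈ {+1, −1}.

Orbit of 52 under x↦86x: [52, 24, 118, 1, 86, 29, 131]… (length divides ord_139(86)).
π_86 has 3 disjoint cycles with lengths [69, 69, 1] on {0,…,138}.
sign(π) = (−1)^{n − #cycles} = (−1)^{139−3} = (−1)^136 = +1.
The Jacobi symbol (86|139) = +1 (Zolotarev) agrees.

+1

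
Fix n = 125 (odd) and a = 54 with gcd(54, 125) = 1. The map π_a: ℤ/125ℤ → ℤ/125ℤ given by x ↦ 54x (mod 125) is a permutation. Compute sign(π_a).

+1

Start at x=41: 41 → 89 → 56 → 24 → 46 → 109 → 11 → … (one orbit).
The orbit structure of x ↦ 54x mod 125: 7 orbits of sizes [50, 50, 10, 10, 2, 2, 1].
7 cycles on 125: each ℓ→(−1)^(ℓ−1), product (−1)^118 = +1.
(54|125)_J = +1 (Zolotarev's lemma cross-check).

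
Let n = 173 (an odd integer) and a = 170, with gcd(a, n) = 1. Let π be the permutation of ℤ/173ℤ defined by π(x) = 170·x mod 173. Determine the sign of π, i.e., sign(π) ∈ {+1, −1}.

-1

Start at x=44: 44 → 41 → 50 → 23 → 104 → 34 → 71 → … (one orbit).
π_170 has 2 disjoint cycles with lengths [172, 1] on {0,…,172}.
n − c = 173 − 2 = 171; sign = (−1)^171 = -1.
Zolotarev: (170|173) = -1, matching the cycle-count sign.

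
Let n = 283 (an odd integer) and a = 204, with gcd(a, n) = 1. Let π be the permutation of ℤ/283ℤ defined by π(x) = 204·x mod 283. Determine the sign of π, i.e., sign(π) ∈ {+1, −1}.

+1

Trace 175: π^k(175) = [175, 42, 78, 64, 38, 111, 4] for k=0..6.
The orbit structure of x ↦ 204x mod 283: 7 orbits of sizes [47, 47, 47, 47, 47, 47, 1].
283 − 7 = 276 transpositions; sign(π) = (−1)^276 = +1.
Check: (204/283) = +1 by Zolotarev.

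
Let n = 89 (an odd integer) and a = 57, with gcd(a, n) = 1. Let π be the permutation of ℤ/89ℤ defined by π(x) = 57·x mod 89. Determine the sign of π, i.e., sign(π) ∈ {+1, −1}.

+1

Trace 32: π^k(32) = [32, 44, 16, 22, 8, 11, 4] for k=0..6.
5 cycles of lengths [22, 22, 22, 22, 1].
With 5 cycles on 89 points, sign = (−1)^{89−5} = +1.
(57|89)_J = +1 (Zolotarev's lemma cross-check).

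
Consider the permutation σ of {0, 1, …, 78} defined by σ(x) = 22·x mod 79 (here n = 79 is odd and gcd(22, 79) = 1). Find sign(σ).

Start at x=21: 21 → 67 → 52 → 38 → 46 → 64 → 65 → … (one orbit).
Decompose π into cycles: lengths [13, 13, 13, 13, 13, 13, 1] (7 cycles, including the fixed point 0).
7 cycles on 79: each ℓ→(−1)^(ℓ−1), product (−1)^72 = +1.
Via Zolotarev, sign(π_{22}) = (22|79) = +1.

+1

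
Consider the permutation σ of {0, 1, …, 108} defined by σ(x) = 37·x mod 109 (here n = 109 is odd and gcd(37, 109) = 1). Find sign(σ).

-1

Orbit of 65 under x↦37x: [65, 7, 41, 100, 103, 105, 70]… (length divides ord_109(37)).
Cycle type of π: 108 + 1; total 2 cycles.
109 − 2 = 107 transpositions; sign(π) = (−1)^107 = -1.
Zolotarev: (37|109) = -1, matching the cycle-count sign.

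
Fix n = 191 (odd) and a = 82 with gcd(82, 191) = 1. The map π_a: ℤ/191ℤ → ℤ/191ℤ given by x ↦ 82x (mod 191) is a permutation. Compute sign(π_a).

Orbit of 184 under x↦82x: [184, 190, 109, 152, 49, 7, 1]… (length divides ord_191(82)).
Decompose π into cycles: lengths [10, 10, 10, 10, 10, 10, 10, 10, 10, 10, 10, 10, 10, 10, 10, 10, 10, 10, 10, 1] (20 cycles, including the fixed point 0).
With 20 cycles on 191 points, sign = (−1)^{191−20} = -1.
(82|191)_J = -1 (Zolotarev's lemma cross-check).

-1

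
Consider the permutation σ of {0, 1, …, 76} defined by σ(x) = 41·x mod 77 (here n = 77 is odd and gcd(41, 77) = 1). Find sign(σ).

+1

Orbit of 15 under x↦41x: [15, 76, 36, 13, 71, 62, 1]… (length divides ord_77(41)).
Cycle type of π: 10×7 + 2×3 + 1; total 11 cycles.
n − c = 77 − 11 = 66; sign = (−1)^66 = +1.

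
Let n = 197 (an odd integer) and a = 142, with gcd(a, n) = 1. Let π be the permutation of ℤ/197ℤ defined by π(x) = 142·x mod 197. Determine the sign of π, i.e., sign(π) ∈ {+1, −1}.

Orbit of 37 under x↦142x: [37, 132, 29, 178, 60, 49, 63]… (length divides ord_197(142)).
Decompose π into cycles: lengths [49, 49, 49, 49, 1] (5 cycles, including the fixed point 0).
Σ(ℓ_i−1) = 197−5 = 192; sign = (−1)^192 = +1.
(142|197)_J = +1 (Zolotarev's lemma cross-check).

+1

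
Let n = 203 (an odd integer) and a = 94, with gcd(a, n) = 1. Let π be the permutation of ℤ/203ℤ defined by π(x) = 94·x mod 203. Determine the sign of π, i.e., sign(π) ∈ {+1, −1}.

-1

Start at x=190: 190 → 199 → 30 → 181 → 165 → 82 → 197 → … (one orbit).
π_94 has 10 disjoint cycles with lengths [42, 42, 42, 42, 7, 7, 7, 7, 6, 1] on {0,…,202}.
sign(π) = (−1)^{n − #cycles} = (−1)^{203−10} = (−1)^193 = -1.
Check: (94/203) = -1 by Zolotarev.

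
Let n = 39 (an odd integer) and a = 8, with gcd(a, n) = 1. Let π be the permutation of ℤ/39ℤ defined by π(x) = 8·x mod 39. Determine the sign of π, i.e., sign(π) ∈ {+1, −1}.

Orbit of 25 under x↦8x: [25, 5, 1, 8]… (length divides ord_39(8)).
Cycle lengths of π_8 on ℤ/39ℤ: [4, 4, 4, 4, 4, 4, 4, 4, 4, 2, 1]; 11 cycles in total.
n − c = 39 − 11 = 28; sign = (−1)^28 = +1.

+1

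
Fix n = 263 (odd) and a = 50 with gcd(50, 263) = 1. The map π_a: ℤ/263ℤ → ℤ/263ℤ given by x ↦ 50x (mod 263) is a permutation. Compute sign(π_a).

+1

Orbit of 74 under x↦50x: [74, 18, 111, 27, 35, 172, 184]… (length divides ord_263(50)).
Cycle type of π: 131×2 + 1; total 3 cycles.
263 − 3 = 260 transpositions; sign(π) = (−1)^260 = +1.
Via Zolotarev, sign(π_{50}) = (50|263) = +1.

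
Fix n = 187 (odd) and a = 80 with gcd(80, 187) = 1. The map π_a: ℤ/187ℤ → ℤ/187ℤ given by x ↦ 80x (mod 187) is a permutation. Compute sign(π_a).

Start at x=26: 26 → 23 → 157 → 31 → 49 → 180 → 1 → … (one orbit).
6 cycles of lengths [80, 80, 16, 5, 5, 1].
187 − 6 = 181 transpositions; sign(π) = (−1)^181 = -1.

-1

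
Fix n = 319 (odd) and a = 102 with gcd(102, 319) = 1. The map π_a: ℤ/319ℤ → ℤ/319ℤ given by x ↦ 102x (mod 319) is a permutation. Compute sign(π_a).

-1

Trace 146: π^k(146) = [146, 218, 225, 301, 78, 300, 295] for k=0..6.
Cycle type of π: 140×2 + 28 + 5×2 + 1; total 6 cycles.
n − c = 319 − 6 = 313; sign = (−1)^313 = -1.
Via Zolotarev, sign(π_{102}) = (102|319) = -1.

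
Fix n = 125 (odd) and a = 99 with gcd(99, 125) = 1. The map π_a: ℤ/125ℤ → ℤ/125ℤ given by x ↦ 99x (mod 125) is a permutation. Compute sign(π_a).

Orbit of 99 under x↦99x: [99, 51, 49, 101, 124, 26, 74]… (length divides ord_125(99)).
The orbit structure of x ↦ 99x mod 125: 23 orbits of sizes [10, 10, 10, 10, 10, 10, 10, 10, 10, 10, 2, 2, 2, 2, 2, 2, 2, 2, 2, 2, 2, 2, 1].
Σ(ℓ_i−1) = 125−23 = 102; sign = (−1)^102 = +1.
(99|125)_J = +1 (Zolotarev's lemma cross-check).

+1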